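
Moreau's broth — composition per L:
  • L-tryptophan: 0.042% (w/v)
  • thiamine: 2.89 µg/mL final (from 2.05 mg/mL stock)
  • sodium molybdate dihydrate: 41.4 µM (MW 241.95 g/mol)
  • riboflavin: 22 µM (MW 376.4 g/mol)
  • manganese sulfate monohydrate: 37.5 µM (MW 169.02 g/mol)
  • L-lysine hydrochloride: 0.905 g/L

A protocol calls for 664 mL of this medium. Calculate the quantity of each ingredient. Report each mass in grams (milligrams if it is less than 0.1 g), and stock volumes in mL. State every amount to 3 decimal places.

Target volume = 664 mL = 0.664 L.
L-tryptophan: 0.042% w/v = 0.42 g/L → 0.42 × 0.664 L = 0.279 g
thiamine: V = C2·V2/C1 = 2.89 µg/mL × 664 mL ÷ 2050 µg/mL = 0.936 mL
sodium molybdate dihydrate: 41.4 µmol/L × 241.95 g/mol × 0.664 L ÷ 1000 = 6.651 mg
riboflavin: 22 µmol/L × 376.4 g/mol × 0.664 L ÷ 1000 = 5.498 mg
manganese sulfate monohydrate: 37.5 µmol/L × 169.02 g/mol × 0.664 L ÷ 1000 = 4.209 mg
L-lysine hydrochloride: 0.905 g/L × 0.664 L = 0.601 g

L-tryptophan 0.279 g; thiamine 0.936 mL; sodium molybdate dihydrate 6.651 mg; riboflavin 5.498 mg; manganese sulfate monohydrate 4.209 mg; L-lysine hydrochloride 0.601 g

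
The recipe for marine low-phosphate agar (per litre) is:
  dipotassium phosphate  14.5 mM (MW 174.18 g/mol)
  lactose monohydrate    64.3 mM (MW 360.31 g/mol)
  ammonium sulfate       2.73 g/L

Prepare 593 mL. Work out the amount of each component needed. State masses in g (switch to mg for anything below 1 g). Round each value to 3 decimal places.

Working volume: 593 mL = 0.593 L.
dipotassium phosphate: 14.5 mmol/L × 174.18 g/mol × 0.593 L ÷ 1000 = 1.498 g
lactose monohydrate: 64.3 mmol/L × 360.31 g/mol × 0.593 L ÷ 1000 = 13.739 g
ammonium sulfate: 2.73 g/L × 0.593 L = 1.619 g

dipotassium phosphate 1.498 g; lactose monohydrate 13.739 g; ammonium sulfate 1.619 g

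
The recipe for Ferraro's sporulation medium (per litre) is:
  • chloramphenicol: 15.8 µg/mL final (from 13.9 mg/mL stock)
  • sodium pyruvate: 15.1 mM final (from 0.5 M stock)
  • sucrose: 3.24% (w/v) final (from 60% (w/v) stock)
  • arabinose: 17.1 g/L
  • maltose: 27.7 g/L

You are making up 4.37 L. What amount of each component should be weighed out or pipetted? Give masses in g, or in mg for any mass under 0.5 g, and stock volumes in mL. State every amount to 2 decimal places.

chloramphenicol 4.97 mL; sodium pyruvate 131.97 mL; sucrose 235.98 mL; arabinose 74.73 g; maltose 121.05 g

Scale factor relative to 1 L: 4.37.
chloramphenicol: V = C2·V2/C1 = 15.8 µg/mL × 4370 mL ÷ 13900 µg/mL = 4.97 mL
sodium pyruvate: C1V1 = C2V2 → 15.1 mM × 4370 mL ÷ 500 mM = 131.97 mL
sucrose: dilute stock: 3.24% ÷ 60% × 4370 mL = 235.98 mL
arabinose: 17.1 g/L × 4.37 L = 74.73 g
maltose: 27.7 g/L × 4.37 L = 121.05 g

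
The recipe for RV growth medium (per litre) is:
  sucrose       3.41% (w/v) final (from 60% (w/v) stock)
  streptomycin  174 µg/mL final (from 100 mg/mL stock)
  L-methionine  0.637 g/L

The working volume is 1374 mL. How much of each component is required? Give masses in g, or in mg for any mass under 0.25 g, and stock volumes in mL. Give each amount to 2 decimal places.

Scale factor relative to 1 L: 1.374.
sucrose: dilute stock: 3.41% ÷ 60% × 1374 mL = 78.09 mL
streptomycin: dilute stock: 174 µg/mL × 1374 mL ÷ 100000 µg/mL = 2.39 mL
L-methionine: 0.637 g/L × 1.374 L = 0.88 g

sucrose 78.09 mL; streptomycin 2.39 mL; L-methionine 0.88 g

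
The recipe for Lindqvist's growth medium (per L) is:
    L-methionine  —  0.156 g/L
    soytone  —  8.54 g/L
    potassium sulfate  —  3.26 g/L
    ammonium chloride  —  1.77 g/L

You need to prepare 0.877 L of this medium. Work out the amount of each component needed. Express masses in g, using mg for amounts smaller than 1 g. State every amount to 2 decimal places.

Scale factor relative to 1 L: 0.877.
L-methionine: 0.156 g/L × 0.877 L = 0.136812 g = 136.81 mg
soytone: 8.54 g/L × 0.877 L = 7.49 g
potassium sulfate: 3.26 g/L × 0.877 L = 2.86 g
ammonium chloride: 1.77 g/L × 0.877 L = 1.55 g

L-methionine 136.81 mg; soytone 7.49 g; potassium sulfate 2.86 g; ammonium chloride 1.55 g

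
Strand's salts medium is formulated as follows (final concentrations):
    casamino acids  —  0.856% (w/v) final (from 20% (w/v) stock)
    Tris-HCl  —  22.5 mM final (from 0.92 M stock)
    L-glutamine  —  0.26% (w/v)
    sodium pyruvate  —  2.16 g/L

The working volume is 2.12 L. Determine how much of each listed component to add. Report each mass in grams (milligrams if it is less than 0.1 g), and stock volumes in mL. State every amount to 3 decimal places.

casamino acids 90.736 mL; Tris-HCl 51.848 mL; L-glutamine 5.512 g; sodium pyruvate 4.579 g

Working volume: 2.12 L.
casamino acids: V = C2·V2/C1 = 0.856% ÷ 20% × 2120 mL = 90.736 mL
Tris-HCl: dilute stock: 22.5 mM × 2120 mL ÷ 920 mM = 51.848 mL
L-glutamine: 0.26% w/v = 2.6 g/L → 2.6 × 2.12 L = 5.512 g
sodium pyruvate: 2.16 g/L × 2.12 L = 4.579 g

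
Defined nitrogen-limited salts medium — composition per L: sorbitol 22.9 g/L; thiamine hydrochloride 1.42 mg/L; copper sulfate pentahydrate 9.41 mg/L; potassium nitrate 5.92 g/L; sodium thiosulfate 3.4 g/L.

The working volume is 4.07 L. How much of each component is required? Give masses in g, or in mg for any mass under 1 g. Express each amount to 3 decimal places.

Working volume: 4.07 L.
sorbitol: 22.9 g/L × 4.07 L = 93.203 g
thiamine hydrochloride: 1.42 mg/L × 4.07 L = 5.779 mg
copper sulfate pentahydrate: 9.41 mg/L × 4.07 L = 38.299 mg
potassium nitrate: 5.92 g/L × 4.07 L = 24.094 g
sodium thiosulfate: 3.4 g/L × 4.07 L = 13.838 g

sorbitol 93.203 g; thiamine hydrochloride 5.779 mg; copper sulfate pentahydrate 38.299 mg; potassium nitrate 24.094 g; sodium thiosulfate 13.838 g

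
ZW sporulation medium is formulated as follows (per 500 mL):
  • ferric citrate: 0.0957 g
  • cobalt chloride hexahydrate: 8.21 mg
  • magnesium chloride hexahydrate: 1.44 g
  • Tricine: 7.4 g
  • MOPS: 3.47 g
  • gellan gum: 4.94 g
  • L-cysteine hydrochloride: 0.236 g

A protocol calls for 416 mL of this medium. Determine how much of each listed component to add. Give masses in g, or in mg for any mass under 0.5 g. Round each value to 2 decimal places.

Scale factor = 416 mL / 500 mL = 0.832.
ferric citrate: 0.0957 g × (416 mL / 500 mL) = 0.0796224 g = 79.62 mg
cobalt chloride hexahydrate: 8.21 mg × (416 mL / 500 mL) = 6.83 mg
magnesium chloride hexahydrate: 1.44 g × (416 mL / 500 mL) = 1.20 g
Tricine: 7.4 g × (416 mL / 500 mL) = 6.16 g
MOPS: 3.47 g × (416 mL / 500 mL) = 2.89 g
gellan gum: 4.94 g × (416 mL / 500 mL) = 4.11 g
L-cysteine hydrochloride: 0.236 g × (416 mL / 500 mL) = 0.196352 g = 196.35 mg

ferric citrate 79.62 mg; cobalt chloride hexahydrate 6.83 mg; magnesium chloride hexahydrate 1.20 g; Tricine 6.16 g; MOPS 2.89 g; gellan gum 4.11 g; L-cysteine hydrochloride 196.35 mg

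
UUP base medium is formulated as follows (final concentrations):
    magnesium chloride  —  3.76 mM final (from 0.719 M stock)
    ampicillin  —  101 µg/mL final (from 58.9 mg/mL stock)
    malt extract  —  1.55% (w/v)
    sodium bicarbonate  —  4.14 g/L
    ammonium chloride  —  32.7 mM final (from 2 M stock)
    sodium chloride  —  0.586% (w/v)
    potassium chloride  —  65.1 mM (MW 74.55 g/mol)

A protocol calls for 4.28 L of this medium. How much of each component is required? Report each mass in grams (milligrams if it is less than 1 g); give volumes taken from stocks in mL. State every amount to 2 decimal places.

Scale factor relative to 1 L: 4.28.
magnesium chloride: dilute stock: 3.76 mM × 4280 mL ÷ 719 mM = 22.38 mL
ampicillin: V = C2·V2/C1 = 101 µg/mL × 4280 mL ÷ 58900 µg/mL = 7.34 mL
malt extract: 1.55 g per 100 mL × 4280 mL ÷ 100 = 66.34 g
sodium bicarbonate: 4.14 g/L × 4.28 L = 17.72 g
ammonium chloride: dilute stock: 32.7 mM × 4280 mL ÷ 2000 mM = 69.98 mL
sodium chloride: 0.586 g per 100 mL × 4280 mL ÷ 100 = 25.08 g
potassium chloride: 65.1 mmol/L × 74.55 g/mol × 4.28 L ÷ 1000 = 20.77 g

magnesium chloride 22.38 mL; ampicillin 7.34 mL; malt extract 66.34 g; sodium bicarbonate 17.72 g; ammonium chloride 69.98 mL; sodium chloride 25.08 g; potassium chloride 20.77 g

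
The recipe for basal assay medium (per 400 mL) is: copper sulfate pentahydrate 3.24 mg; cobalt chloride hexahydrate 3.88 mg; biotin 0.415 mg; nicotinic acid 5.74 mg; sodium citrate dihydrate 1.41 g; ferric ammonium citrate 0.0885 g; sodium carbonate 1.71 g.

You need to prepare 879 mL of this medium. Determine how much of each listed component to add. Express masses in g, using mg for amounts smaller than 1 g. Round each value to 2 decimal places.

Ratio of target to recipe volume: 879 / 400 = 2.1975.
copper sulfate pentahydrate: 3.24 mg × (879 mL / 400 mL) = 7.12 mg
cobalt chloride hexahydrate: 3.88 mg × (879 mL / 400 mL) = 8.53 mg
biotin: 0.415 mg × (879 mL / 400 mL) = 0.91 mg
nicotinic acid: 5.74 mg × (879 mL / 400 mL) = 12.61 mg
sodium citrate dihydrate: 1.41 g × (879 mL / 400 mL) = 3.10 g
ferric ammonium citrate: 0.0885 g × (879 mL / 400 mL) = 0.194479 g = 194.48 mg
sodium carbonate: 1.71 g × (879 mL / 400 mL) = 3.76 g

copper sulfate pentahydrate 7.12 mg; cobalt chloride hexahydrate 8.53 mg; biotin 0.91 mg; nicotinic acid 12.61 mg; sodium citrate dihydrate 3.10 g; ferric ammonium citrate 194.48 mg; sodium carbonate 3.76 g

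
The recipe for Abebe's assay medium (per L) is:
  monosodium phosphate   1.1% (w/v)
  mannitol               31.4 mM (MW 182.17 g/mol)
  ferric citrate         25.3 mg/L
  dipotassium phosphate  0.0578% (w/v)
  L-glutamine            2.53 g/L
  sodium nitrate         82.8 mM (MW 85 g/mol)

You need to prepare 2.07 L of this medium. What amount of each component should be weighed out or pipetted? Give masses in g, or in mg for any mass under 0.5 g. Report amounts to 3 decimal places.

monosodium phosphate 22.770 g; mannitol 11.841 g; ferric citrate 52.371 mg; dipotassium phosphate 1.196 g; L-glutamine 5.237 g; sodium nitrate 14.569 g

Scale factor relative to 1 L: 2.07.
monosodium phosphate: 1.1% w/v = 11 g/L → 11 × 2.07 L = 22.770 g
mannitol: 31.4 mmol/L × 182.17 g/mol × 2.07 L ÷ 1000 = 11.841 g
ferric citrate: 25.3 mg/L × 2.07 L = 52.371 mg
dipotassium phosphate: 0.0578 g per 100 mL × 2070 mL ÷ 100 = 1.196 g
L-glutamine: 2.53 g/L × 2.07 L = 5.237 g
sodium nitrate: 82.8 mmol/L × 85 g/mol × 2.07 L ÷ 1000 = 14.569 g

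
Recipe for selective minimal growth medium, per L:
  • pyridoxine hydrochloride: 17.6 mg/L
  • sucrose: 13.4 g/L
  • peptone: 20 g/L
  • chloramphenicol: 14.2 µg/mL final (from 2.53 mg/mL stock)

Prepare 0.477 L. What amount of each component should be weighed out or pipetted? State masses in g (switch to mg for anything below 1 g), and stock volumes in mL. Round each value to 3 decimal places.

pyridoxine hydrochloride 8.395 mg; sucrose 6.392 g; peptone 9.540 g; chloramphenicol 2.677 mL

Working volume: 0.477 L.
pyridoxine hydrochloride: 17.6 mg/L × 0.477 L = 8.395 mg
sucrose: 13.4 g/L × 0.477 L = 6.392 g
peptone: 20 g/L × 0.477 L = 9.540 g
chloramphenicol: C1V1 = C2V2 → 14.2 µg/mL × 477 mL ÷ 2530 µg/mL = 2.677 mL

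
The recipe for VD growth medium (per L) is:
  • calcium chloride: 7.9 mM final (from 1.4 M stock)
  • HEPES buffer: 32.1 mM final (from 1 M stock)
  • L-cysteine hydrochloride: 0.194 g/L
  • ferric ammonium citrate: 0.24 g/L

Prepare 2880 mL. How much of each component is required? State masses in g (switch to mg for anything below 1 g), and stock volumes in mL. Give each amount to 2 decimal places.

Target volume = 2880 mL = 2.88 L.
calcium chloride: dilute stock: 7.9 mM × 2880 mL ÷ 1400 mM = 16.25 mL
HEPES buffer: dilute stock: 32.1 mM × 2880 mL ÷ 1000 mM = 92.45 mL
L-cysteine hydrochloride: 0.194 g/L × 2.88 L = 0.55872 g = 558.72 mg
ferric ammonium citrate: 0.24 g/L × 2.88 L = 0.6912 g = 691.20 mg

calcium chloride 16.25 mL; HEPES buffer 92.45 mL; L-cysteine hydrochloride 558.72 mg; ferric ammonium citrate 691.20 mg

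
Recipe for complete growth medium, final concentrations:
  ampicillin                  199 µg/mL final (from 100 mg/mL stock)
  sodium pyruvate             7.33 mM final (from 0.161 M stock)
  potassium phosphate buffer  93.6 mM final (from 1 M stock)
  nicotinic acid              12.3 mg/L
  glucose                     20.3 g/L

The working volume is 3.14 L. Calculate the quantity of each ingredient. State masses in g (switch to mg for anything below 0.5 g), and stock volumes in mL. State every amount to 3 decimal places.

ampicillin 6.249 mL; sodium pyruvate 142.958 mL; potassium phosphate buffer 293.904 mL; nicotinic acid 38.622 mg; glucose 63.742 g

Scale factor relative to 1 L: 3.14.
ampicillin: V = C2·V2/C1 = 199 µg/mL × 3140 mL ÷ 100000 µg/mL = 6.249 mL
sodium pyruvate: dilute stock: 7.33 mM × 3140 mL ÷ 161 mM = 142.958 mL
potassium phosphate buffer: C1V1 = C2V2 → 93.6 mM × 3140 mL ÷ 1000 mM = 293.904 mL
nicotinic acid: 12.3 mg/L × 3.14 L = 38.622 mg
glucose: 20.3 g/L × 3.14 L = 63.742 g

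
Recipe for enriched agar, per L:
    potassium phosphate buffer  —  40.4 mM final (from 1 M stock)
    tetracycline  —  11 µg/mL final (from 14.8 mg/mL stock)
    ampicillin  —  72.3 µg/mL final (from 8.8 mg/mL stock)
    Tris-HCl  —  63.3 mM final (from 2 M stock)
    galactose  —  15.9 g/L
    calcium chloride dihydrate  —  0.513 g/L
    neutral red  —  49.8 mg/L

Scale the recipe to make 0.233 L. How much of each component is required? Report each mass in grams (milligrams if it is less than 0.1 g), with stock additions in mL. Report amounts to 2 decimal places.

Scale factor relative to 1 L: 0.233.
potassium phosphate buffer: C1V1 = C2V2 → 40.4 mM × 233 mL ÷ 1000 mM = 9.41 mL
tetracycline: C1V1 = C2V2 → 11 µg/mL × 233 mL ÷ 14800 µg/mL = 0.17 mL
ampicillin: V = C2·V2/C1 = 72.3 µg/mL × 233 mL ÷ 8800 µg/mL = 1.91 mL
Tris-HCl: C1V1 = C2V2 → 63.3 mM × 233 mL ÷ 2000 mM = 7.37 mL
galactose: 15.9 g/L × 0.233 L = 3.70 g
calcium chloride dihydrate: 0.513 g/L × 0.233 L = 0.12 g
neutral red: 49.8 mg/L × 0.233 L = 11.60 mg

potassium phosphate buffer 9.41 mL; tetracycline 0.17 mL; ampicillin 1.91 mL; Tris-HCl 7.37 mL; galactose 3.70 g; calcium chloride dihydrate 0.12 g; neutral red 11.60 mg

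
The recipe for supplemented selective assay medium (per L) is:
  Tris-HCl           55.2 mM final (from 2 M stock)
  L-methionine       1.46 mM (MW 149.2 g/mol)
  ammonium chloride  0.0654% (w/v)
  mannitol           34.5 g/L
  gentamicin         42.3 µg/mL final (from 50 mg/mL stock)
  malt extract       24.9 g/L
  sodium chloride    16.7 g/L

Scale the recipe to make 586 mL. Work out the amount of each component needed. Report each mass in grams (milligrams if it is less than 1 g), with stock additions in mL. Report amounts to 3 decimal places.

Tris-HCl 16.174 mL; L-methionine 127.650 mg; ammonium chloride 383.244 mg; mannitol 20.217 g; gentamicin 0.496 mL; malt extract 14.591 g; sodium chloride 9.786 g

Scale factor relative to 1 L: 0.586.
Tris-HCl: V = C2·V2/C1 = 55.2 mM × 586 mL ÷ 2000 mM = 16.174 mL
L-methionine: 1.46 mmol/L × 149.2 mg/mmol × 0.586 L = 127.650 mg
ammonium chloride: 0.0654 g per 100 mL × 586 mL ÷ 100 = 0.383244 g = 383.244 mg
mannitol: 34.5 g/L × 0.586 L = 20.217 g
gentamicin: dilute stock: 42.3 µg/mL × 586 mL ÷ 50000 µg/mL = 0.496 mL
malt extract: 24.9 g/L × 0.586 L = 14.591 g
sodium chloride: 16.7 g/L × 0.586 L = 9.786 g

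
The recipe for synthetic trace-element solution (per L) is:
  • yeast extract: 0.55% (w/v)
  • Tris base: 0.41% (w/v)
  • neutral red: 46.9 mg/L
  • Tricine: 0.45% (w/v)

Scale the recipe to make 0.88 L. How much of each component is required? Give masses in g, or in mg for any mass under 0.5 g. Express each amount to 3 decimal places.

yeast extract 4.840 g; Tris base 3.608 g; neutral red 41.272 mg; Tricine 3.960 g

Working volume: 0.88 L.
yeast extract: 0.55% w/v = 5.5 g/L → 5.5 × 0.88 L = 4.840 g
Tris base: 0.41% w/v = 4.1 g/L → 4.1 × 0.88 L = 3.608 g
neutral red: 46.9 mg/L × 0.88 L = 41.272 mg
Tricine: 0.45 g per 100 mL × 880 mL ÷ 100 = 3.960 g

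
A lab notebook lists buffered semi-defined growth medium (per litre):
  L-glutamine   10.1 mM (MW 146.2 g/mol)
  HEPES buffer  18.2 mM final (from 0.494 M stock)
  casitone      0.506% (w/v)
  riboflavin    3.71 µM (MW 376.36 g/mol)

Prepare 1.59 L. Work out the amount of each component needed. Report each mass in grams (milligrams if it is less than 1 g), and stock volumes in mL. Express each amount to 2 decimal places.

Working volume: 1.59 L.
L-glutamine: 10.1 mmol/L × 146.2 g/mol × 1.59 L ÷ 1000 = 2.35 g
HEPES buffer: C1V1 = C2V2 → 18.2 mM × 1590 mL ÷ 494 mM = 58.58 mL
casitone: 0.506 g per 100 mL × 1590 mL ÷ 100 = 8.05 g
riboflavin: 3.71 µmol/L × 376.36 g/mol × 1.59 L ÷ 1000 = 2.22 mg

L-glutamine 2.35 g; HEPES buffer 58.58 mL; casitone 8.05 g; riboflavin 2.22 mg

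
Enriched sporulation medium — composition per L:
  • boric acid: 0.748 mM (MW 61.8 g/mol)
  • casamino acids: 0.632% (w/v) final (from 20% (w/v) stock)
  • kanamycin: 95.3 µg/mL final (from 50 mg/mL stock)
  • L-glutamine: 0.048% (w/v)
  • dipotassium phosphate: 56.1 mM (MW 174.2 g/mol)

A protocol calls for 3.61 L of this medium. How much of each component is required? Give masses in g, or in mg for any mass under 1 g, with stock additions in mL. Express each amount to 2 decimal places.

Working volume: 3.61 L.
boric acid: 0.748 mmol/L × 61.8 mg/mmol × 3.61 L = 166.88 mg
casamino acids: dilute stock: 0.632% ÷ 20% × 3610 mL = 114.08 mL
kanamycin: V = C2·V2/C1 = 95.3 µg/mL × 3610 mL ÷ 50000 µg/mL = 6.88 mL
L-glutamine: 0.048% w/v = 0.48 g/L → 0.48 × 3.61 L = 1.73 g
dipotassium phosphate: 56.1 mmol/L × 174.2 g/mol × 3.61 L ÷ 1000 = 35.28 g

boric acid 166.88 mg; casamino acids 114.08 mL; kanamycin 6.88 mL; L-glutamine 1.73 g; dipotassium phosphate 35.28 g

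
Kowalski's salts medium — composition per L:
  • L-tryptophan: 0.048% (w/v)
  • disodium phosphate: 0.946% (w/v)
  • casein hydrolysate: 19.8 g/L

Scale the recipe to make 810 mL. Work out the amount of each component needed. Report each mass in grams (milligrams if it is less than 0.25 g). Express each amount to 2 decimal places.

Target volume = 810 mL = 0.81 L.
L-tryptophan: 0.048 g per 100 mL × 810 mL ÷ 100 = 0.39 g
disodium phosphate: 0.946 g per 100 mL × 810 mL ÷ 100 = 7.66 g
casein hydrolysate: 19.8 g/L × 0.81 L = 16.04 g

L-tryptophan 0.39 g; disodium phosphate 7.66 g; casein hydrolysate 16.04 g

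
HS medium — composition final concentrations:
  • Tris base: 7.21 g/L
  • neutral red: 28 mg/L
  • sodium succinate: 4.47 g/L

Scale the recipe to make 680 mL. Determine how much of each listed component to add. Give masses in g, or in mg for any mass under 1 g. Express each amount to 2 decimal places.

Working volume: 680 mL = 0.68 L.
Tris base: 7.21 g/L × 0.68 L = 4.90 g
neutral red: 28 mg/L × 0.68 L = 19.04 mg
sodium succinate: 4.47 g/L × 0.68 L = 3.04 g

Tris base 4.90 g; neutral red 19.04 mg; sodium succinate 3.04 g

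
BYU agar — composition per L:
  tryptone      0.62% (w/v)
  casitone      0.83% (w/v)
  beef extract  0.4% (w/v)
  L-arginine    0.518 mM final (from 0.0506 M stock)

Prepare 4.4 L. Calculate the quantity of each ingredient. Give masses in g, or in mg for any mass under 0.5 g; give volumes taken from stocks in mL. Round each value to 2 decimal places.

tryptone 27.28 g; casitone 36.52 g; beef extract 17.60 g; L-arginine 45.04 mL

Scale factor relative to 1 L: 4.4.
tryptone: 0.62 g per 100 mL × 4400 mL ÷ 100 = 27.28 g
casitone: 0.83% w/v = 8.3 g/L → 8.3 × 4.4 L = 36.52 g
beef extract: 0.4 g per 100 mL × 4400 mL ÷ 100 = 17.60 g
L-arginine: C1V1 = C2V2 → 0.518 mM × 4400 mL ÷ 50.6 mM = 45.04 mL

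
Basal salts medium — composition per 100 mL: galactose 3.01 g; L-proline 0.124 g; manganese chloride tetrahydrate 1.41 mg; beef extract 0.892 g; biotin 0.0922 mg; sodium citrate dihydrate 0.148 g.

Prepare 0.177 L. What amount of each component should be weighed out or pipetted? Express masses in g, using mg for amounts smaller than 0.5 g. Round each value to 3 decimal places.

galactose 5.328 g; L-proline 219.480 mg; manganese chloride tetrahydrate 2.496 mg; beef extract 1.579 g; biotin 0.163 mg; sodium citrate dihydrate 261.960 mg

Scale factor = 177 mL / 100 mL = 1.77.
galactose: 3.01 g × (177 mL / 100 mL) = 5.328 g
L-proline: 0.124 g × (177 mL / 100 mL) = 0.21948 g = 219.480 mg
manganese chloride tetrahydrate: 1.41 mg × (177 mL / 100 mL) = 2.496 mg
beef extract: 0.892 g × (177 mL / 100 mL) = 1.579 g
biotin: 0.0922 mg × (177 mL / 100 mL) = 0.163 mg
sodium citrate dihydrate: 0.148 g × (177 mL / 100 mL) = 0.26196 g = 261.960 mg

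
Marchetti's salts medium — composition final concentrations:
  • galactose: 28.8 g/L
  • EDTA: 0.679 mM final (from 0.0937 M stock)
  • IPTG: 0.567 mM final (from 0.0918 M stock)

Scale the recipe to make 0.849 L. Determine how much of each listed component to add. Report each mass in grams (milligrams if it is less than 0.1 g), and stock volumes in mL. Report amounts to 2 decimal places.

galactose 24.45 g; EDTA 6.15 mL; IPTG 5.24 mL

Scale factor relative to 1 L: 0.849.
galactose: 28.8 g/L × 0.849 L = 24.45 g
EDTA: dilute stock: 0.679 mM × 849 mL ÷ 93.7 mM = 6.15 mL
IPTG: dilute stock: 0.567 mM × 849 mL ÷ 91.8 mM = 5.24 mL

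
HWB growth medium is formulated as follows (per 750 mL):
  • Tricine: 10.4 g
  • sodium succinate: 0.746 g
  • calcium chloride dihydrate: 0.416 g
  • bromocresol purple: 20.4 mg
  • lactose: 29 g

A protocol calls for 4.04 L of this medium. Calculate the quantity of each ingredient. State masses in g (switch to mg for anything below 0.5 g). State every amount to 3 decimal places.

Ratio of target to recipe volume: 4040 / 750 = 5.38667.
Tricine: 10.4 g × (4040 mL / 750 mL) = 56.021 g
sodium succinate: 0.746 g × (4040 mL / 750 mL) = 4.018 g
calcium chloride dihydrate: 0.416 g × (4040 mL / 750 mL) = 2.241 g
bromocresol purple: 20.4 mg × (4040 mL / 750 mL) = 109.888 mg
lactose: 29 g × (4040 mL / 750 mL) = 156.213 g

Tricine 56.021 g; sodium succinate 4.018 g; calcium chloride dihydrate 2.241 g; bromocresol purple 109.888 mg; lactose 156.213 g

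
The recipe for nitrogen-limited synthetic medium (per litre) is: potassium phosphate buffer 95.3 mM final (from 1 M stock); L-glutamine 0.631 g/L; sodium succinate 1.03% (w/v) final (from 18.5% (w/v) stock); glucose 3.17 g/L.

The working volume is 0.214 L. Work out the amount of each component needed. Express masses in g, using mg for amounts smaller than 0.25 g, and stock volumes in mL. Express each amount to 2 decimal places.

Scale factor relative to 1 L: 0.214.
potassium phosphate buffer: V = C2·V2/C1 = 95.3 mM × 214 mL ÷ 1000 mM = 20.39 mL
L-glutamine: 0.631 g/L × 0.214 L = 0.135034 g = 135.03 mg
sodium succinate: C1V1 = C2V2 → 1.03% ÷ 18.5% × 214 mL = 11.91 mL
glucose: 3.17 g/L × 0.214 L = 0.68 g

potassium phosphate buffer 20.39 mL; L-glutamine 135.03 mg; sodium succinate 11.91 mL; glucose 0.68 g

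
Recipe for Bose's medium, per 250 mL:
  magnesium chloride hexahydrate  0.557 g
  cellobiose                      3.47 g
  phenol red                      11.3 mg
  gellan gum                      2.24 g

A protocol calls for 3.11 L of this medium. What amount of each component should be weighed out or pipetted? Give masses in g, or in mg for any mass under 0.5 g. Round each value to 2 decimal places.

Ratio of target to recipe volume: 3110 / 250 = 12.44.
magnesium chloride hexahydrate: 0.557 g × (3110 mL / 250 mL) = 6.93 g
cellobiose: 3.47 g × (3110 mL / 250 mL) = 43.17 g
phenol red: 11.3 mg × (3110 mL / 250 mL) = 140.57 mg
gellan gum: 2.24 g × (3110 mL / 250 mL) = 27.87 g

magnesium chloride hexahydrate 6.93 g; cellobiose 43.17 g; phenol red 140.57 mg; gellan gum 27.87 g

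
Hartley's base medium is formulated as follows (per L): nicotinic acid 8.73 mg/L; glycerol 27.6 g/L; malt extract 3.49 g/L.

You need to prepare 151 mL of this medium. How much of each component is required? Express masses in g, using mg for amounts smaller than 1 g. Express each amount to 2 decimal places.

nicotinic acid 1.32 mg; glycerol 4.17 g; malt extract 526.99 mg

Target volume = 151 mL = 0.151 L.
nicotinic acid: 8.73 mg/L × 0.151 L = 1.32 mg
glycerol: 27.6 g/L × 0.151 L = 4.17 g
malt extract: 3.49 g/L × 0.151 L = 0.52699 g = 526.99 mg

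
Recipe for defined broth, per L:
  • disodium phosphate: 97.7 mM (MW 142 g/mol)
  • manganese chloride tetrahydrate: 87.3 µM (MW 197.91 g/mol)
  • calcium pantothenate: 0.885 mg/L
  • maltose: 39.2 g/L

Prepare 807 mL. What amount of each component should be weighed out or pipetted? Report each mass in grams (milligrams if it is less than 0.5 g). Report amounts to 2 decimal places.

Scale factor relative to 1 L: 0.807.
disodium phosphate: 97.7 mmol/L × 142 g/mol × 0.807 L ÷ 1000 = 11.20 g
manganese chloride tetrahydrate: 87.3 µmol/L × 197.91 g/mol × 0.807 L ÷ 1000 = 13.94 mg
calcium pantothenate: 0.885 mg/L × 0.807 L = 0.71 mg
maltose: 39.2 g/L × 0.807 L = 31.63 g

disodium phosphate 11.20 g; manganese chloride tetrahydrate 13.94 mg; calcium pantothenate 0.71 mg; maltose 31.63 g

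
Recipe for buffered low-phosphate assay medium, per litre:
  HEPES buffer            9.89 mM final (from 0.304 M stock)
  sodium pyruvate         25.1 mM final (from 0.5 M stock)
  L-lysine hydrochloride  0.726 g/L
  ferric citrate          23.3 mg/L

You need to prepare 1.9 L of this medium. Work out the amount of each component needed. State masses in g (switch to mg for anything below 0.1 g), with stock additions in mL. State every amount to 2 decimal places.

Working volume: 1.9 L.
HEPES buffer: C1V1 = C2V2 → 9.89 mM × 1900 mL ÷ 304 mM = 61.81 mL
sodium pyruvate: C1V1 = C2V2 → 25.1 mM × 1900 mL ÷ 500 mM = 95.38 mL
L-lysine hydrochloride: 0.726 g/L × 1.9 L = 1.38 g
ferric citrate: 23.3 mg/L × 1.9 L = 44.27 mg

HEPES buffer 61.81 mL; sodium pyruvate 95.38 mL; L-lysine hydrochloride 1.38 g; ferric citrate 44.27 mg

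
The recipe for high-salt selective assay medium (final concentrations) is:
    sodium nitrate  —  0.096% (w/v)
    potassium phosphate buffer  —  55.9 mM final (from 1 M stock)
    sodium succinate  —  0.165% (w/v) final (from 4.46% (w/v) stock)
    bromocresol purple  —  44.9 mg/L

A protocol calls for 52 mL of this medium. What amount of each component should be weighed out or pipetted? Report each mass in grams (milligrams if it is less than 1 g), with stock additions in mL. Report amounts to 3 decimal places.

sodium nitrate 49.920 mg; potassium phosphate buffer 2.907 mL; sodium succinate 1.924 mL; bromocresol purple 2.335 mg

Target volume = 52 mL = 0.052 L.
sodium nitrate: 0.096 g per 100 mL × 52 mL ÷ 100 = 0.04992 g = 49.920 mg
potassium phosphate buffer: V = C2·V2/C1 = 55.9 mM × 52 mL ÷ 1000 mM = 2.907 mL
sodium succinate: V = C2·V2/C1 = 0.165% ÷ 4.46% × 52 mL = 1.924 mL
bromocresol purple: 44.9 mg/L × 0.052 L = 2.335 mg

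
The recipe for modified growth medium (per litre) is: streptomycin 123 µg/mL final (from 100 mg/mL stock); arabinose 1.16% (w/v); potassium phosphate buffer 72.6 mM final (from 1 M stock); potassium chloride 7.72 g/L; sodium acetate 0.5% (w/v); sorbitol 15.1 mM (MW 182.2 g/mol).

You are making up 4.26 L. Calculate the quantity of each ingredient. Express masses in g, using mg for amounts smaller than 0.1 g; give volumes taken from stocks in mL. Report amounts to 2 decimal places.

Scale factor relative to 1 L: 4.26.
streptomycin: dilute stock: 123 µg/mL × 4260 mL ÷ 100000 µg/mL = 5.24 mL
arabinose: 1.16% w/v = 11.6 g/L → 11.6 × 4.26 L = 49.42 g
potassium phosphate buffer: dilute stock: 72.6 mM × 4260 mL ÷ 1000 mM = 309.28 mL
potassium chloride: 7.72 g/L × 4.26 L = 32.89 g
sodium acetate: 0.5 g per 100 mL × 4260 mL ÷ 100 = 21.30 g
sorbitol: 15.1 mmol/L × 182.2 g/mol × 4.26 L ÷ 1000 = 11.72 g

streptomycin 5.24 mL; arabinose 49.42 g; potassium phosphate buffer 309.28 mL; potassium chloride 32.89 g; sodium acetate 21.30 g; sorbitol 11.72 g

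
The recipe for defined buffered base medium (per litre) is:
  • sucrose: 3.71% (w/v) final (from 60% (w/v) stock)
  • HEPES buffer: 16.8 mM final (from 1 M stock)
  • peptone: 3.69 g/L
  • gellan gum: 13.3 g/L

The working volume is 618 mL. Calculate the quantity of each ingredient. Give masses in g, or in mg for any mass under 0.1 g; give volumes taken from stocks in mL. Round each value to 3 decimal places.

Target volume = 618 mL = 0.618 L.
sucrose: V = C2·V2/C1 = 3.71% ÷ 60% × 618 mL = 38.213 mL
HEPES buffer: C1V1 = C2V2 → 16.8 mM × 618 mL ÷ 1000 mM = 10.382 mL
peptone: 3.69 g/L × 0.618 L = 2.280 g
gellan gum: 13.3 g/L × 0.618 L = 8.219 g

sucrose 38.213 mL; HEPES buffer 10.382 mL; peptone 2.280 g; gellan gum 8.219 g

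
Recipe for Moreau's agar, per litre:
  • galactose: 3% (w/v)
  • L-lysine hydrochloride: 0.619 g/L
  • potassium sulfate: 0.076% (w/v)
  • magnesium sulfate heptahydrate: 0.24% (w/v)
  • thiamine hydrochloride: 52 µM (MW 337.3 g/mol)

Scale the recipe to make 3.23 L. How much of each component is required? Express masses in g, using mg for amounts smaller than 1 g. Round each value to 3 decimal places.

galactose 96.900 g; L-lysine hydrochloride 1.999 g; potassium sulfate 2.455 g; magnesium sulfate heptahydrate 7.752 g; thiamine hydrochloride 56.653 mg

Working volume: 3.23 L.
galactose: 3 g per 100 mL × 3230 mL ÷ 100 = 96.900 g
L-lysine hydrochloride: 0.619 g/L × 3.23 L = 1.999 g
potassium sulfate: 0.076 g per 100 mL × 3230 mL ÷ 100 = 2.455 g
magnesium sulfate heptahydrate: 0.24 g per 100 mL × 3230 mL ÷ 100 = 7.752 g
thiamine hydrochloride: 52 µmol/L × 337.3 g/mol × 3.23 L ÷ 1000 = 56.653 mg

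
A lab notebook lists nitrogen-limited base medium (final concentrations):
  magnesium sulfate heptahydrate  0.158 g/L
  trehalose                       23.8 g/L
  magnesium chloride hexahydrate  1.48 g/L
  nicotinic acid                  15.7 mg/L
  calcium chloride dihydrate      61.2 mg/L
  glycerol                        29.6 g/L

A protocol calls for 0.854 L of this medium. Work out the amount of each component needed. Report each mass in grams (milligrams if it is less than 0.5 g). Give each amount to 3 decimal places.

magnesium sulfate heptahydrate 134.932 mg; trehalose 20.325 g; magnesium chloride hexahydrate 1.264 g; nicotinic acid 13.408 mg; calcium chloride dihydrate 52.265 mg; glycerol 25.278 g

Scale factor relative to 1 L: 0.854.
magnesium sulfate heptahydrate: 0.158 g/L × 0.854 L = 0.134932 g = 134.932 mg
trehalose: 23.8 g/L × 0.854 L = 20.325 g
magnesium chloride hexahydrate: 1.48 g/L × 0.854 L = 1.264 g
nicotinic acid: 15.7 mg/L × 0.854 L = 13.408 mg
calcium chloride dihydrate: 61.2 mg/L × 0.854 L = 52.265 mg
glycerol: 29.6 g/L × 0.854 L = 25.278 g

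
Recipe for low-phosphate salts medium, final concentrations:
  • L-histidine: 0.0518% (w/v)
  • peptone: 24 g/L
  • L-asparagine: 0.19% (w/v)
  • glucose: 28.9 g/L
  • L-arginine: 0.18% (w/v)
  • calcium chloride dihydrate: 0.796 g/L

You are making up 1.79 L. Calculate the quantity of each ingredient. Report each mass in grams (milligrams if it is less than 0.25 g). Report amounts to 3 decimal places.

Working volume: 1.79 L.
L-histidine: 0.0518 g per 100 mL × 1790 mL ÷ 100 = 0.927 g
peptone: 24 g/L × 1.79 L = 42.960 g
L-asparagine: 0.19 g per 100 mL × 1790 mL ÷ 100 = 3.401 g
glucose: 28.9 g/L × 1.79 L = 51.731 g
L-arginine: 0.18% w/v = 1.8 g/L → 1.8 × 1.79 L = 3.222 g
calcium chloride dihydrate: 0.796 g/L × 1.79 L = 1.425 g

L-histidine 0.927 g; peptone 42.960 g; L-asparagine 3.401 g; glucose 51.731 g; L-arginine 3.222 g; calcium chloride dihydrate 1.425 g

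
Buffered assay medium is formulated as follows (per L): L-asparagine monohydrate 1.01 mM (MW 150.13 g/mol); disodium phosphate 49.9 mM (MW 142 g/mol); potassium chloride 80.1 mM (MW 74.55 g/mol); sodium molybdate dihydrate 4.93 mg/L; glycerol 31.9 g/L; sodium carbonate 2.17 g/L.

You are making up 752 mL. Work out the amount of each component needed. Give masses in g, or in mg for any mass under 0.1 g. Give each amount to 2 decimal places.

L-asparagine monohydrate 0.11 g; disodium phosphate 5.33 g; potassium chloride 4.49 g; sodium molybdate dihydrate 3.71 mg; glycerol 23.99 g; sodium carbonate 1.63 g

Target volume = 752 mL = 0.752 L.
L-asparagine monohydrate: 1.01 mmol/L × 150.13 g/mol × 0.752 L ÷ 1000 = 0.11 g
disodium phosphate: 49.9 mmol/L × 142 g/mol × 0.752 L ÷ 1000 = 5.33 g
potassium chloride: 80.1 mmol/L × 74.55 g/mol × 0.752 L ÷ 1000 = 4.49 g
sodium molybdate dihydrate: 4.93 mg/L × 0.752 L = 3.71 mg
glycerol: 31.9 g/L × 0.752 L = 23.99 g
sodium carbonate: 2.17 g/L × 0.752 L = 1.63 g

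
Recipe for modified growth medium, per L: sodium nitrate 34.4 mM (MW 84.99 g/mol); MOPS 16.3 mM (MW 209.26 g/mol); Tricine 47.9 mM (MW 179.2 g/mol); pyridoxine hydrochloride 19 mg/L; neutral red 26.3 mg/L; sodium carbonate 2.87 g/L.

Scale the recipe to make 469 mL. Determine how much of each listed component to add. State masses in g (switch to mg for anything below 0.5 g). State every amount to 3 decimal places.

Target volume = 469 mL = 0.469 L.
sodium nitrate: 34.4 mmol/L × 84.99 g/mol × 0.469 L ÷ 1000 = 1.371 g
MOPS: 16.3 mmol/L × 209.26 g/mol × 0.469 L ÷ 1000 = 1.600 g
Tricine: 47.9 mmol/L × 179.2 g/mol × 0.469 L ÷ 1000 = 4.026 g
pyridoxine hydrochloride: 19 mg/L × 0.469 L = 8.911 mg
neutral red: 26.3 mg/L × 0.469 L = 12.335 mg
sodium carbonate: 2.87 g/L × 0.469 L = 1.346 g

sodium nitrate 1.371 g; MOPS 1.600 g; Tricine 4.026 g; pyridoxine hydrochloride 8.911 mg; neutral red 12.335 mg; sodium carbonate 1.346 g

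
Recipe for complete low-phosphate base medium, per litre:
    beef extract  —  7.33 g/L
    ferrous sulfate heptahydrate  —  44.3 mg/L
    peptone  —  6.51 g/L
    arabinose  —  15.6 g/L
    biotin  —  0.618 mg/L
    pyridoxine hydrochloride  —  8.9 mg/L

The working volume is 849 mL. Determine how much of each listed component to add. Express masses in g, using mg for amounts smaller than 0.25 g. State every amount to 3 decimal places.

Working volume: 849 mL = 0.849 L.
beef extract: 7.33 g/L × 0.849 L = 6.223 g
ferrous sulfate heptahydrate: 44.3 mg/L × 0.849 L = 37.611 mg
peptone: 6.51 g/L × 0.849 L = 5.527 g
arabinose: 15.6 g/L × 0.849 L = 13.244 g
biotin: 0.618 mg/L × 0.849 L = 0.525 mg
pyridoxine hydrochloride: 8.9 mg/L × 0.849 L = 7.556 mg

beef extract 6.223 g; ferrous sulfate heptahydrate 37.611 mg; peptone 5.527 g; arabinose 13.244 g; biotin 0.525 mg; pyridoxine hydrochloride 7.556 mg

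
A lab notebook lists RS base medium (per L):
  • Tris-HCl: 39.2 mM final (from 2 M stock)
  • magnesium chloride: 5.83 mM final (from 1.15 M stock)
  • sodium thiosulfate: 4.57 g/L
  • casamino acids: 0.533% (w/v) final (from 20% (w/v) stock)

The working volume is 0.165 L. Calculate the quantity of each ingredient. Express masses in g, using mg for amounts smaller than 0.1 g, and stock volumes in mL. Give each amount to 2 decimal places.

Scale factor relative to 1 L: 0.165.
Tris-HCl: V = C2·V2/C1 = 39.2 mM × 165 mL ÷ 2000 mM = 3.23 mL
magnesium chloride: C1V1 = C2V2 → 5.83 mM × 165 mL ÷ 1150 mM = 0.84 mL
sodium thiosulfate: 4.57 g/L × 0.165 L = 0.75 g
casamino acids: dilute stock: 0.533% ÷ 20% × 165 mL = 4.40 mL

Tris-HCl 3.23 mL; magnesium chloride 0.84 mL; sodium thiosulfate 0.75 g; casamino acids 4.40 mL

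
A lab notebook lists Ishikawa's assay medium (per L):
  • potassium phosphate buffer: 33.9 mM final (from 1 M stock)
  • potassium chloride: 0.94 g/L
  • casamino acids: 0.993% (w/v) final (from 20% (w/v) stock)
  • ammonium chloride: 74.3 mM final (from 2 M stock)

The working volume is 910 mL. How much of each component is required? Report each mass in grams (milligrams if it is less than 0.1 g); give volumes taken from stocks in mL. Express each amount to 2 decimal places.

Scale factor relative to 1 L: 0.91.
potassium phosphate buffer: C1V1 = C2V2 → 33.9 mM × 910 mL ÷ 1000 mM = 30.85 mL
potassium chloride: 0.94 g/L × 0.91 L = 0.86 g
casamino acids: C1V1 = C2V2 → 0.993% ÷ 20% × 910 mL = 45.18 mL
ammonium chloride: dilute stock: 74.3 mM × 910 mL ÷ 2000 mM = 33.81 mL

potassium phosphate buffer 30.85 mL; potassium chloride 0.86 g; casamino acids 45.18 mL; ammonium chloride 33.81 mL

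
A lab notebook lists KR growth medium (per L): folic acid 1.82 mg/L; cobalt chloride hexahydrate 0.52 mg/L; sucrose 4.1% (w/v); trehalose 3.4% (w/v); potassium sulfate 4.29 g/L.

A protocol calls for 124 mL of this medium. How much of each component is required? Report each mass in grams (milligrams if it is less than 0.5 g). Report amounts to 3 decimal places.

folic acid 0.226 mg; cobalt chloride hexahydrate 0.064 mg; sucrose 5.084 g; trehalose 4.216 g; potassium sulfate 0.532 g

Scale factor relative to 1 L: 0.124.
folic acid: 1.82 mg/L × 0.124 L = 0.226 mg
cobalt chloride hexahydrate: 0.52 mg/L × 0.124 L = 0.064 mg
sucrose: 4.1% w/v = 41 g/L → 41 × 0.124 L = 5.084 g
trehalose: 3.4% w/v = 34 g/L → 34 × 0.124 L = 4.216 g
potassium sulfate: 4.29 g/L × 0.124 L = 0.532 g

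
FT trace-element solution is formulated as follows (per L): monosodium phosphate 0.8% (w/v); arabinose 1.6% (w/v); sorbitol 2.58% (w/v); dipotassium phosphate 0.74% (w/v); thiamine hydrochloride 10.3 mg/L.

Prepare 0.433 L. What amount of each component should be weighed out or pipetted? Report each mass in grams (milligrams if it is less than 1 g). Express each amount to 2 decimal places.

Scale factor relative to 1 L: 0.433.
monosodium phosphate: 0.8 g per 100 mL × 433 mL ÷ 100 = 3.46 g
arabinose: 1.6% w/v = 16 g/L → 16 × 0.433 L = 6.93 g
sorbitol: 2.58% w/v = 25.8 g/L → 25.8 × 0.433 L = 11.17 g
dipotassium phosphate: 0.74 g per 100 mL × 433 mL ÷ 100 = 3.20 g
thiamine hydrochloride: 10.3 mg/L × 0.433 L = 4.46 mg

monosodium phosphate 3.46 g; arabinose 6.93 g; sorbitol 11.17 g; dipotassium phosphate 3.20 g; thiamine hydrochloride 4.46 mg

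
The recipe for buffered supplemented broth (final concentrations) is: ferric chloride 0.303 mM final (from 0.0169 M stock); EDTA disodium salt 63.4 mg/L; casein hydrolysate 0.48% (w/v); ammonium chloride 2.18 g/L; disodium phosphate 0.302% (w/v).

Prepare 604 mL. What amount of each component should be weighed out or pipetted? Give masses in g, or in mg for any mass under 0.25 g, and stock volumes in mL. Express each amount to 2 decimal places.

Scale factor relative to 1 L: 0.604.
ferric chloride: V = C2·V2/C1 = 0.303 mM × 604 mL ÷ 16.9 mM = 10.83 mL
EDTA disodium salt: 63.4 mg/L × 0.604 L = 38.29 mg
casein hydrolysate: 0.48 g per 100 mL × 604 mL ÷ 100 = 2.90 g
ammonium chloride: 2.18 g/L × 0.604 L = 1.32 g
disodium phosphate: 0.302 g per 100 mL × 604 mL ÷ 100 = 1.82 g

ferric chloride 10.83 mL; EDTA disodium salt 38.29 mg; casein hydrolysate 2.90 g; ammonium chloride 1.32 g; disodium phosphate 1.82 g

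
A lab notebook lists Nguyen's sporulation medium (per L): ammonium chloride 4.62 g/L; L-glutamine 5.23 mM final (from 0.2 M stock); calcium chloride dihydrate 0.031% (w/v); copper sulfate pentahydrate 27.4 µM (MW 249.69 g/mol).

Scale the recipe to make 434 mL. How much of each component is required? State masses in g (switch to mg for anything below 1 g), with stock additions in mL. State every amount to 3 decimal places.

ammonium chloride 2.005 g; L-glutamine 11.349 mL; calcium chloride dihydrate 134.540 mg; copper sulfate pentahydrate 2.969 mg

Target volume = 434 mL = 0.434 L.
ammonium chloride: 4.62 g/L × 0.434 L = 2.005 g
L-glutamine: dilute stock: 5.23 mM × 434 mL ÷ 200 mM = 11.349 mL
calcium chloride dihydrate: 0.031 g per 100 mL × 434 mL ÷ 100 = 0.13454 g = 134.540 mg
copper sulfate pentahydrate: 27.4 µmol/L × 249.69 g/mol × 0.434 L ÷ 1000 = 2.969 mg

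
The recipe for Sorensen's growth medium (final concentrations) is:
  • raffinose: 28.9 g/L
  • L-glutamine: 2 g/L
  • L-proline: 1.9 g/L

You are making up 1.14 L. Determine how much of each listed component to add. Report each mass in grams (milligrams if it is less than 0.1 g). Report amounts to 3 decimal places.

raffinose 32.946 g; L-glutamine 2.280 g; L-proline 2.166 g

Working volume: 1.14 L.
raffinose: 28.9 g/L × 1.14 L = 32.946 g
L-glutamine: 2 g/L × 1.14 L = 2.280 g
L-proline: 1.9 g/L × 1.14 L = 2.166 g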